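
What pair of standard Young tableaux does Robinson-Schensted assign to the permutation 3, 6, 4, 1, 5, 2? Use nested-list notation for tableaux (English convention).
P = [[1, 2, 5], [3, 4], [6]], Q = [[1, 2, 5], [3, 6], [4]]

Insert each entry of the permutation into P by Schensted row insertion, recording in Q the position of each new cell.

Insert 3: appended to row 1. P = [[3]], Q = [[1]].
Insert 6: appended to row 1. P = [[3, 6]], Q = [[1, 2]].
Insert 4: 4 bumps 6 from row 1; 6 starts row 2. P = [[3, 4], [6]], Q = [[1, 2], [3]].
Insert 1: 1 bumps 3 from row 1; 3 bumps 6 from row 2; 6 starts row 3. P = [[1, 4], [3], [6]], Q = [[1, 2], [3], [4]].
Insert 5: appended to row 1. P = [[1, 4, 5], [3], [6]], Q = [[1, 2, 5], [3], [4]].
Insert 2: 2 bumps 4 from row 1; 4 appends to row 2. P = [[1, 2, 5], [3, 4], [6]], Q = [[1, 2, 5], [3, 6], [4]].

So P = [[1, 2, 5], [3, 4], [6]], Q = [[1, 2, 5], [3, 6], [4]].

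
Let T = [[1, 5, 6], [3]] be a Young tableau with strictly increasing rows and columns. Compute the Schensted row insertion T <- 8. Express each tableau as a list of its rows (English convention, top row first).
[[1, 5, 6, 8], [3]]

8 is larger than every entry of row 1, so it is appended to row 1. The new tableau is [[1, 5, 6, 8], [3]].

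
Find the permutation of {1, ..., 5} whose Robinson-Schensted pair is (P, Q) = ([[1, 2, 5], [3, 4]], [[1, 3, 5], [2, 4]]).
Reverse RSK: for i = n, n-1, ..., 1, locate i in Q, remove the corresponding corner cell from P, and reverse-bump its entry up through P; the value ejected from row 1 is w(i).

So w = 3 1 4 2 5.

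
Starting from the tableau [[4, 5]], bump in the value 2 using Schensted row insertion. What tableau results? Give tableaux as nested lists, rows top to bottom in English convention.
In row 1, 2 replaces 4 (the leftmost entry greater than 2); 4 is bumped to row 2. 4 starts a new row 2. The new tableau is [[2, 5], [4]].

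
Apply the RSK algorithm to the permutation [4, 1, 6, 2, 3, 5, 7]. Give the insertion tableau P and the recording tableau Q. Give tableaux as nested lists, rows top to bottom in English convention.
Insert each entry of the permutation into P by Schensted row insertion, recording in Q the position of each new cell.

After inserting 4: P = [[4]].
After inserting 1: P = [[1], [4]].
After inserting 6: P = [[1, 6], [4]].
After inserting 2: P = [[1, 2], [4, 6]].
After inserting 3: P = [[1, 2, 3], [4, 6]].
After inserting 5: P = [[1, 2, 3, 5], [4, 6]].
After inserting 7: P = [[1, 2, 3, 5, 7], [4, 6]].

So P = [[1, 2, 3, 5, 7], [4, 6]], Q = [[1, 3, 5, 6, 7], [2, 4]].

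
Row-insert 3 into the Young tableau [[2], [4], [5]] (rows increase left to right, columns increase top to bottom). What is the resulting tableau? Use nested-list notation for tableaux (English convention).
[[2, 3], [4], [5]]

3 is larger than every entry of row 1, so it is appended to row 1. The new tableau is [[2, 3], [4], [5]].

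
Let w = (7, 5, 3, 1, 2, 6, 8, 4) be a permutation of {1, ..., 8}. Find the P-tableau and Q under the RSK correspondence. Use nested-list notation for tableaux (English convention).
Insert each entry of the permutation into P by Schensted row insertion, recording in Q the position of each new cell.

Insert 7: appended to row 1. P = [[7]].
Insert 5: 5 bumps 7 from row 1; 7 starts row 2. P = [[5], [7]].
Insert 3: 3 bumps 5 from row 1; 5 bumps 7 from row 2; 7 starts row 3. P = [[3], [5], [7]].
Insert 1: 1 bumps 3 from row 1; 3 bumps 5 from row 2; 5 bumps 7 from row 3; 7 starts row 4. P = [[1], [3], [5], [7]].
Insert 2: appended to row 1. P = [[1, 2], [3], [5], [7]].
Insert 6: appended to row 1. P = [[1, 2, 6], [3], [5], [7]].
Insert 8: appended to row 1. P = [[1, 2, 6, 8], [3], [5], [7]].
Insert 4: 4 bumps 6 from row 1; 6 appends to row 2. P = [[1, 2, 4, 8], [3, 6], [5], [7]].

So P = [[1, 2, 4, 8], [3, 6], [5], [7]], Q = [[1, 5, 6, 7], [2, 8], [3], [4]].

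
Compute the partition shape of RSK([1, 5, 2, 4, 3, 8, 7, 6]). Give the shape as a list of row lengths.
[4, 2, 2]

Row-insert each entry into an empty tableau.

After inserting 1: P = [[1]].
After inserting 5: P = [[1, 5]].
After inserting 2: P = [[1, 2], [5]].
After inserting 4: P = [[1, 2, 4], [5]].
After inserting 3: P = [[1, 2, 3], [4], [5]].
After inserting 8: P = [[1, 2, 3, 8], [4], [5]].
After inserting 7: P = [[1, 2, 3, 7], [4, 8], [5]].
After inserting 6: P = [[1, 2, 3, 6], [4, 7], [5, 8]].

The final insertion tableau P = [[1, 2, 3, 6], [4, 7], [5, 8]] has shape [4, 2, 2].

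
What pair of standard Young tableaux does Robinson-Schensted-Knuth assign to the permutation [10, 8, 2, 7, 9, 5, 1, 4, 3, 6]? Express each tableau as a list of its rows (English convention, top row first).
Insert each entry of the permutation into P by Schensted row insertion, recording in Q the position of each new cell.

Insert 10: appended to row 1. P = [[10]].
Insert 8: 8 bumps 10 from row 1; 10 starts row 2. P = [[8], [10]].
Insert 2: 2 bumps 8 from row 1; 8 bumps 10 from row 2; 10 starts row 3. P = [[2], [8], [10]].
Insert 7: appended to row 1. P = [[2, 7], [8], [10]].
Insert 9: appended to row 1. P = [[2, 7, 9], [8], [10]].
Insert 5: 5 bumps 7 from row 1; 7 bumps 8 from row 2; 8 bumps 10 from row 3; 10 starts row 4. P = [[2, 5, 9], [7], [8], [10]].
Insert 1: 1 bumps 2 from row 1; 2 bumps 7 from row 2; 7 bumps 8 from row 3; 8 bumps 10 from row 4; 10 starts row 5. P = [[1, 5, 9], [2], [7], [8], [10]].
Insert 4: 4 bumps 5 from row 1; 5 appends to row 2. P = [[1, 4, 9], [2, 5], [7], [8], [10]].
Insert 3: 3 bumps 4 from row 1; 4 bumps 5 from row 2; 5 bumps 7 from row 3; 7 bumps 8 from row 4; 8 bumps 10 from row 5; 10 starts row 6. P = [[1, 3, 9], [2, 4], [5], [7], [8], [10]].
Insert 6: 6 bumps 9 from row 1; 9 appends to row 2. P = [[1, 3, 6], [2, 4, 9], [5], [7], [8], [10]].

So P = [[1, 3, 6], [2, 4, 9], [5], [7], [8], [10]], Q = [[1, 4, 5], [2, 8, 10], [3], [6], [7], [9]].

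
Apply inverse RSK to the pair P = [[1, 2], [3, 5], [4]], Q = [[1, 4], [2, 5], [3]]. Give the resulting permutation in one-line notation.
Reverse the RSK construction: for i from n down to 1, find the cell of Q containing i, remove the entry at that cell from P, and reverse-bump it up through P; the value ejected from row 1 is w(i).

Step i=5: Q has 5 at row 2, column 2; remove 5 from row 2 of P and reverse-bump: 5 enters row 1 and ejects 2. So w(5) = 2. P is now [[1, 5], [3], [4]].
Step i=4: Q has 4 at row 1, column 2; remove that cell from P, ejecting 5. So w(4) = 5. P is now [[1], [3], [4]].
Step i=3: Q has 3 at row 3, column 1; remove 4 from row 3 of P and reverse-bump: 4 enters row 2 and ejects 3; 3 enters row 1 and ejects 1. So w(3) = 1. P is now [[3], [4]].
Step i=2: Q has 2 at row 2, column 1; remove 4 from row 2 of P and reverse-bump: 4 enters row 1 and ejects 3. So w(2) = 3. P is now [[4]].
Step i=1: Q has 1 at row 1, column 1; remove that cell from P, ejecting 4. So w(1) = 4. P is now [].

So w = 4 3 1 5 2.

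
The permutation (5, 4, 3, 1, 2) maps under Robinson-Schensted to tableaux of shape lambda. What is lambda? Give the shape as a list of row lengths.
[2, 1, 1, 1]

Row-insert each entry into an empty tableau.

After inserting 5: P = [[5]].
After inserting 4: P = [[4], [5]].
After inserting 3: P = [[3], [4], [5]].
After inserting 1: P = [[1], [3], [4], [5]].
After inserting 2: P = [[1, 2], [3], [4], [5]].

The final insertion tableau P = [[1, 2], [3], [4], [5]] has shape [2, 1, 1, 1].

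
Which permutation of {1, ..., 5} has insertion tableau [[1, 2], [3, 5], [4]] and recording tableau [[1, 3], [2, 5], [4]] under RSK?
4 3 5 1 2

Reverse the RSK construction: for i from n down to 1, find the cell of Q containing i, remove the entry at that cell from P, and reverse-bump it up through P; the value ejected from row 1 is w(i).

Step i=5: Q has 5 at row 2, column 2; remove 5 from row 2 of P and reverse-bump: 5 enters row 1 and ejects 2. So w(5) = 2. P is now [[1, 5], [3], [4]].
Step i=4: Q has 4 at row 3, column 1; remove 4 from row 3 of P and reverse-bump: 4 enters row 2 and ejects 3; 3 enters row 1 and ejects 1. So w(4) = 1. P is now [[3, 5], [4]].
Step i=3: Q has 3 at row 1, column 2; remove that cell from P, ejecting 5. So w(3) = 5. P is now [[3], [4]].
Step i=2: Q has 2 at row 2, column 1; remove 4 from row 2 of P and reverse-bump: 4 enters row 1 and ejects 3. So w(2) = 3. P is now [[4]].
Step i=1: Q has 1 at row 1, column 1; remove that cell from P, ejecting 4. So w(1) = 4. P is now [].

So w = 4 3 5 1 2.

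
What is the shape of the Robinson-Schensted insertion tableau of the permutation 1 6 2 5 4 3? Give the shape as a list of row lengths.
Row-insert each entry into an empty tableau.

After inserting 1: P = [[1]].
After inserting 6: P = [[1, 6]].
After inserting 2: P = [[1, 2], [6]].
After inserting 5: P = [[1, 2, 5], [6]].
After inserting 4: P = [[1, 2, 4], [5], [6]].
After inserting 3: P = [[1, 2, 3], [4], [5], [6]].

The final insertion tableau P = [[1, 2, 3], [4], [5], [6]] has shape [3, 1, 1, 1].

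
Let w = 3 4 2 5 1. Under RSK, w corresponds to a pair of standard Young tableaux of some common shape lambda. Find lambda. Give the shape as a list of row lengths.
RSK row insertion gives P = [[1, 4, 5], [2], [3]], which has shape [3, 1, 1].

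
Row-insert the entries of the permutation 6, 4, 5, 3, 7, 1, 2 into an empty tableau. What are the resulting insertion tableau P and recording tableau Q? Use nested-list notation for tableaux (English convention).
P = [[1, 2, 7], [3, 5], [4], [6]], Q = [[1, 3, 5], [2, 7], [4], [6]]

Insert each entry of the permutation into P by Schensted row insertion, recording in Q the position of each new cell.

Insert 6: appended to row 1. P = [[6]].
Insert 4: 4 bumps 6 from row 1; 6 starts row 2. P = [[4], [6]].
Insert 5: appended to row 1. P = [[4, 5], [6]].
Insert 3: 3 bumps 4 from row 1; 4 bumps 6 from row 2; 6 starts row 3. P = [[3, 5], [4], [6]].
Insert 7: appended to row 1. P = [[3, 5, 7], [4], [6]].
Insert 1: 1 bumps 3 from row 1; 3 bumps 4 from row 2; 4 bumps 6 from row 3; 6 starts row 4. P = [[1, 5, 7], [3], [4], [6]].
Insert 2: 2 bumps 5 from row 1; 5 appends to row 2. P = [[1, 2, 7], [3, 5], [4], [6]].

So P = [[1, 2, 7], [3, 5], [4], [6]], Q = [[1, 3, 5], [2, 7], [4], [6]].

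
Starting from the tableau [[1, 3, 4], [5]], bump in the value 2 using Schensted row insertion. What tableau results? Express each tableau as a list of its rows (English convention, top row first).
[[1, 2, 4], [3], [5]]

In row 1, 2 replaces 3 (the leftmost entry greater than 2); 3 is bumped to row 2. In row 2, 3 replaces 5 (the leftmost entry greater than 3); 5 is bumped to row 3. 5 starts a new row 3. The new tableau is [[1, 2, 4], [3], [5]].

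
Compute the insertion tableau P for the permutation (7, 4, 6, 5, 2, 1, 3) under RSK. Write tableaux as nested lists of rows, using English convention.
Insert 7: appended to row 1. P = [[7]].
Insert 4: 4 bumps 7 from row 1; 7 starts row 2. P = [[4], [7]].
Insert 6: appended to row 1. P = [[4, 6], [7]].
Insert 5: 5 bumps 6 from row 1; 6 bumps 7 from row 2; 7 starts row 3. P = [[4, 5], [6], [7]].
Insert 2: 2 bumps 4 from row 1; 4 bumps 6 from row 2; 6 bumps 7 from row 3; 7 starts row 4. P = [[2, 5], [4], [6], [7]].
Insert 1: 1 bumps 2 from row 1; 2 bumps 4 from row 2; 4 bumps 6 from row 3; 6 bumps 7 from row 4; 7 starts row 5. P = [[1, 5], [2], [4], [6], [7]].
Insert 3: 3 bumps 5 from row 1; 5 appends to row 2. P = [[1, 3], [2, 5], [4], [6], [7]].

So P = [[1, 3], [2, 5], [4], [6], [7]].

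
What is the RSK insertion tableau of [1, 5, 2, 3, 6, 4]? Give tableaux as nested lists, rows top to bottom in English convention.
Insert 1: appended to row 1. P = [[1]].
Insert 5: appended to row 1. P = [[1, 5]].
Insert 2: 2 bumps 5 from row 1; 5 starts row 2. P = [[1, 2], [5]].
Insert 3: appended to row 1. P = [[1, 2, 3], [5]].
Insert 6: appended to row 1. P = [[1, 2, 3, 6], [5]].
Insert 4: 4 bumps 6 from row 1; 6 appends to row 2. P = [[1, 2, 3, 4], [5, 6]].

So P = [[1, 2, 3, 4], [5, 6]].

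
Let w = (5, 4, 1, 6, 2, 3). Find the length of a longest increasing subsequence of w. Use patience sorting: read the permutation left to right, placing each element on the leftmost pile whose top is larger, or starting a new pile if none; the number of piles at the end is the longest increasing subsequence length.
5: new pile. tops = [5]
4: onto pile 1 (replacing 5). tops = [4]
1: onto pile 1 (replacing 4). tops = [1]
6: new pile. tops = [1, 6]
2: onto pile 2 (replacing 6). tops = [1, 2]
3: new pile. tops = [1, 2, 3]

3 piles, so the longest increasing subsequence has length 3.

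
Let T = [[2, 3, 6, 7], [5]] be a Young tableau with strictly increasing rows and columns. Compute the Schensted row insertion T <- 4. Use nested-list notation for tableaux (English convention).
[[2, 3, 4, 7], [5, 6]]

In row 1, 4 replaces 6 (the leftmost entry greater than 4); 6 is bumped to row 2. 6 is appended to row 2. The new tableau is [[2, 3, 4, 7], [5, 6]].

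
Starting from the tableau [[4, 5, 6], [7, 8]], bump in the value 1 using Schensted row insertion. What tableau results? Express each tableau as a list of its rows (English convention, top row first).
In row 1, 1 replaces 4 (the leftmost entry greater than 1); 4 is bumped to row 2. In row 2, 4 replaces 7 (the leftmost entry greater than 4); 7 is bumped to row 3. 7 starts a new row 3. The new tableau is [[1, 5, 6], [4, 8], [7]].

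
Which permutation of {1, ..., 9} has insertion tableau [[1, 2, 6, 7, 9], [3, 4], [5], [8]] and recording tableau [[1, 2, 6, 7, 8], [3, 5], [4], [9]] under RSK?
3 8 5 1 4 6 7 9 2

Reverse the RSK construction: for i from n down to 1, find the cell of Q containing i, remove the entry at that cell from P, and reverse-bump it up through P; the value ejected from row 1 is w(i).

Step i=9: Q has 9 at row 4, column 1; remove 8 from row 4 of P and reverse-bump: 8 enters row 3 and ejects 5; 5 enters row 2 and ejects 4; 4 enters row 1 and ejects 2. So w(9) = 2. P is now [[1, 4, 6, 7, 9], [3, 5], [8]].
Step i=8: Q has 8 at row 1, column 5; remove that cell from P, ejecting 9. So w(8) = 9. P is now [[1, 4, 6, 7], [3, 5], [8]].
Step i=7: Q has 7 at row 1, column 4; remove that cell from P, ejecting 7. So w(7) = 7. P is now [[1, 4, 6], [3, 5], [8]].
Step i=6: Q has 6 at row 1, column 3; remove that cell from P, ejecting 6. So w(6) = 6. P is now [[1, 4], [3, 5], [8]].
Step i=5: Q has 5 at row 2, column 2; remove 5 from row 2 of P and reverse-bump: 5 enters row 1 and ejects 4. So w(5) = 4. P is now [[1, 5], [3], [8]].
Step i=4: Q has 4 at row 3, column 1; remove 8 from row 3 of P and reverse-bump: 8 enters row 2 and ejects 3; 3 enters row 1 and ejects 1. So w(4) = 1. P is now [[3, 5], [8]].
Step i=3: Q has 3 at row 2, column 1; remove 8 from row 2 of P and reverse-bump: 8 enters row 1 and ejects 5. So w(3) = 5. P is now [[3, 8]].
Step i=2: Q has 2 at row 1, column 2; remove that cell from P, ejecting 8. So w(2) = 8. P is now [[3]].
Step i=1: Q has 1 at row 1, column 1; remove that cell from P, ejecting 3. So w(1) = 3. P is now [].

So w = 3 8 5 1 4 6 7 9 2.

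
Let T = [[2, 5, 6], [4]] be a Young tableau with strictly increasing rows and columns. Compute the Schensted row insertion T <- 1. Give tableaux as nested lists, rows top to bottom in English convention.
[[1, 5, 6], [2], [4]]

In row 1, 1 replaces 2 (the leftmost entry greater than 1); 2 is bumped to row 2. In row 2, 2 replaces 4 (the leftmost entry greater than 2); 4 is bumped to row 3. 4 starts a new row 3. The new tableau is [[1, 5, 6], [2], [4]].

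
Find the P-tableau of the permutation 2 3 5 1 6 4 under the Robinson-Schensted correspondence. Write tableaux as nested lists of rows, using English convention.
P = [[1, 3, 4, 6], [2, 5]]

Insert 2: appended to row 1. P = [[2]].
Insert 3: appended to row 1. P = [[2, 3]].
Insert 5: appended to row 1. P = [[2, 3, 5]].
Insert 1: 1 bumps 2 from row 1; 2 starts row 2. P = [[1, 3, 5], [2]].
Insert 6: appended to row 1. P = [[1, 3, 5, 6], [2]].
Insert 4: 4 bumps 5 from row 1; 5 appends to row 2. P = [[1, 3, 4, 6], [2, 5]].

So P = [[1, 3, 4, 6], [2, 5]].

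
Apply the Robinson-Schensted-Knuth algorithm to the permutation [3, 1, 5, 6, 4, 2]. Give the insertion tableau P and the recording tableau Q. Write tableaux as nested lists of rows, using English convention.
Insert each entry of the permutation into P by Schensted row insertion, recording in Q the position of each new cell.

Insert 3: appended to row 1. P = [[3]], Q = [[1]].
Insert 1: 1 bumps 3 from row 1; 3 starts row 2. P = [[1], [3]], Q = [[1], [2]].
Insert 5: appended to row 1. P = [[1, 5], [3]], Q = [[1, 3], [2]].
Insert 6: appended to row 1. P = [[1, 5, 6], [3]], Q = [[1, 3, 4], [2]].
Insert 4: 4 bumps 5 from row 1; 5 appends to row 2. P = [[1, 4, 6], [3, 5]], Q = [[1, 3, 4], [2, 5]].
Insert 2: 2 bumps 4 from row 1; 4 bumps 5 from row 2; 5 starts row 3. P = [[1, 2, 6], [3, 4], [5]], Q = [[1, 3, 4], [2, 5], [6]].

So P = [[1, 2, 6], [3, 4], [5]], Q = [[1, 3, 4], [2, 5], [6]].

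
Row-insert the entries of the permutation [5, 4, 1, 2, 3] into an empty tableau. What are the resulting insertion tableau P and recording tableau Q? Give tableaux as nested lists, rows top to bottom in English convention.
Insert each entry of the permutation into P by Schensted row insertion, recording in Q the position of each new cell.

Insert 5: appended to row 1. P = [[5]], Q = [[1]].
Insert 4: 4 bumps 5 from row 1; 5 starts row 2. P = [[4], [5]], Q = [[1], [2]].
Insert 1: 1 bumps 4 from row 1; 4 bumps 5 from row 2; 5 starts row 3. P = [[1], [4], [5]], Q = [[1], [2], [3]].
Insert 2: appended to row 1. P = [[1, 2], [4], [5]], Q = [[1, 4], [2], [3]].
Insert 3: appended to row 1. P = [[1, 2, 3], [4], [5]], Q = [[1, 4, 5], [2], [3]].

So P = [[1, 2, 3], [4], [5]], Q = [[1, 4, 5], [2], [3]].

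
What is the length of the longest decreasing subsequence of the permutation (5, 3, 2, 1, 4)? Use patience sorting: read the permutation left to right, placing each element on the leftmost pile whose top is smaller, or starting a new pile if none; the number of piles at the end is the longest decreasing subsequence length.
4

5: new pile. tops = [5]
3: new pile. tops = [5, 3]
2: new pile. tops = [5, 3, 2]
1: new pile. tops = [5, 3, 2, 1]
4: onto pile 2 (replacing 3). tops = [5, 4, 2, 1]

4 piles, so the longest decreasing subsequence has length 4.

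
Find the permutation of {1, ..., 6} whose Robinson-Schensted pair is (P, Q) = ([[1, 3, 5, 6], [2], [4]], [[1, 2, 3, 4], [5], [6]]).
Reverse the RSK construction: for i from n down to 1, find the cell of Q containing i, remove the entry at that cell from P, and reverse-bump it up through P; the value ejected from row 1 is w(i).

Step i=6: Q has 6 at row 3, column 1; remove 4 from row 3 of P and reverse-bump: 4 enters row 2 and ejects 2; 2 enters row 1 and ejects 1. So w(6) = 1. P is now [[2, 3, 5, 6], [4]].
Step i=5: Q has 5 at row 2, column 1; remove 4 from row 2 of P and reverse-bump: 4 enters row 1 and ejects 3. So w(5) = 3. P is now [[2, 4, 5, 6]].
Step i=4: Q has 4 at row 1, column 4; remove that cell from P, ejecting 6. So w(4) = 6. P is now [[2, 4, 5]].
Step i=3: Q has 3 at row 1, column 3; remove that cell from P, ejecting 5. So w(3) = 5. P is now [[2, 4]].
Step i=2: Q has 2 at row 1, column 2; remove that cell from P, ejecting 4. So w(2) = 4. P is now [[2]].
Step i=1: Q has 1 at row 1, column 1; remove that cell from P, ejecting 2. So w(1) = 2. P is now [].

So w = 2 4 5 6 3 1.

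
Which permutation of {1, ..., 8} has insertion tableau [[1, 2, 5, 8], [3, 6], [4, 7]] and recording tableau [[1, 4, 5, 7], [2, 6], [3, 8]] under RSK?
4 3 1 2 7 6 8 5

Reverse the RSK construction: for i from n down to 1, find the cell of Q containing i, remove the entry at that cell from P, and reverse-bump it up through P; the value ejected from row 1 is w(i).

Step i=8: Q has 8 at row 3, column 2; remove 7 from row 3 of P and reverse-bump: 7 enters row 2 and ejects 6; 6 enters row 1 and ejects 5. So w(8) = 5. P is now [[1, 2, 6, 8], [3, 7], [4]].
Step i=7: Q has 7 at row 1, column 4; remove that cell from P, ejecting 8. So w(7) = 8. P is now [[1, 2, 6], [3, 7], [4]].
Step i=6: Q has 6 at row 2, column 2; remove 7 from row 2 of P and reverse-bump: 7 enters row 1 and ejects 6. So w(6) = 6. P is now [[1, 2, 7], [3], [4]].
Step i=5: Q has 5 at row 1, column 3; remove that cell from P, ejecting 7. So w(5) = 7. P is now [[1, 2], [3], [4]].
Step i=4: Q has 4 at row 1, column 2; remove that cell from P, ejecting 2. So w(4) = 2. P is now [[1], [3], [4]].
Step i=3: Q has 3 at row 3, column 1; remove 4 from row 3 of P and reverse-bump: 4 enters row 2 and ejects 3; 3 enters row 1 and ejects 1. So w(3) = 1. P is now [[3], [4]].
Step i=2: Q has 2 at row 2, column 1; remove 4 from row 2 of P and reverse-bump: 4 enters row 1 and ejects 3. So w(2) = 3. P is now [[4]].
Step i=1: Q has 1 at row 1, column 1; remove that cell from P, ejecting 4. So w(1) = 4. P is now [].

So w = 4 3 1 2 7 6 8 5.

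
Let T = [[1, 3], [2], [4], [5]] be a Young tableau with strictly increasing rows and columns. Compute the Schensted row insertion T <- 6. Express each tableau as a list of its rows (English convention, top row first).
6 is larger than every entry of row 1, so it is appended to row 1. The new tableau is [[1, 3, 6], [2], [4], [5]].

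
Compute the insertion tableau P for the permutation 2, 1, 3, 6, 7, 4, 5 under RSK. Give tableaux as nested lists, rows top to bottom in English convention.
P = [[1, 3, 4, 5], [2, 6, 7]]

Insert 2: appended to row 1. P = [[2]].
Insert 1: 1 bumps 2 from row 1; 2 starts row 2. P = [[1], [2]].
Insert 3: appended to row 1. P = [[1, 3], [2]].
Insert 6: appended to row 1. P = [[1, 3, 6], [2]].
Insert 7: appended to row 1. P = [[1, 3, 6, 7], [2]].
Insert 4: 4 bumps 6 from row 1; 6 appends to row 2. P = [[1, 3, 4, 7], [2, 6]].
Insert 5: 5 bumps 7 from row 1; 7 appends to row 2. P = [[1, 3, 4, 5], [2, 6, 7]].

So P = [[1, 3, 4, 5], [2, 6, 7]].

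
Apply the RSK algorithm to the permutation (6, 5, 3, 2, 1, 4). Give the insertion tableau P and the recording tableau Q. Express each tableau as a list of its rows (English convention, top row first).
P = [[1, 4], [2], [3], [5], [6]], Q = [[1, 6], [2], [3], [4], [5]]

Insert each entry of the permutation into P by Schensted row insertion, recording in Q the position of each new cell.

Insert 6: appended to row 1. P = [[6]], Q = [[1]].
Insert 5: 5 bumps 6 from row 1; 6 starts row 2. P = [[5], [6]], Q = [[1], [2]].
Insert 3: 3 bumps 5 from row 1; 5 bumps 6 from row 2; 6 starts row 3. P = [[3], [5], [6]], Q = [[1], [2], [3]].
Insert 2: 2 bumps 3 from row 1; 3 bumps 5 from row 2; 5 bumps 6 from row 3; 6 starts row 4. P = [[2], [3], [5], [6]], Q = [[1], [2], [3], [4]].
Insert 1: 1 bumps 2 from row 1; 2 bumps 3 from row 2; 3 bumps 5 from row 3; 5 bumps 6 from row 4; 6 starts row 5. P = [[1], [2], [3], [5], [6]], Q = [[1], [2], [3], [4], [5]].
Insert 4: appended to row 1. P = [[1, 4], [2], [3], [5], [6]], Q = [[1, 6], [2], [3], [4], [5]].

So P = [[1, 4], [2], [3], [5], [6]], Q = [[1, 6], [2], [3], [4], [5]].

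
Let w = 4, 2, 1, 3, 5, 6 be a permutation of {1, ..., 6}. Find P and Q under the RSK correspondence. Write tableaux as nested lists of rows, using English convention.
Insert each entry of the permutation into P by Schensted row insertion, recording in Q the position of each new cell.

Insert 4: appended to row 1. P = [[4]], Q = [[1]].
Insert 2: 2 bumps 4 from row 1; 4 starts row 2. P = [[2], [4]], Q = [[1], [2]].
Insert 1: 1 bumps 2 from row 1; 2 bumps 4 from row 2; 4 starts row 3. P = [[1], [2], [4]], Q = [[1], [2], [3]].
Insert 3: appended to row 1. P = [[1, 3], [2], [4]], Q = [[1, 4], [2], [3]].
Insert 5: appended to row 1. P = [[1, 3, 5], [2], [4]], Q = [[1, 4, 5], [2], [3]].
Insert 6: appended to row 1. P = [[1, 3, 5, 6], [2], [4]], Q = [[1, 4, 5, 6], [2], [3]].

So P = [[1, 3, 5, 6], [2], [4]], Q = [[1, 4, 5, 6], [2], [3]].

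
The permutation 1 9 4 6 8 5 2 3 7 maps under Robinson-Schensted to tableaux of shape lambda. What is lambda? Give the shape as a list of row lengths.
[4, 3, 1, 1]

Row-insert each entry into an empty tableau.

After inserting 1: P = [[1]].
After inserting 9: P = [[1, 9]].
After inserting 4: P = [[1, 4], [9]].
After inserting 6: P = [[1, 4, 6], [9]].
After inserting 8: P = [[1, 4, 6, 8], [9]].
After inserting 5: P = [[1, 4, 5, 8], [6], [9]].
After inserting 2: P = [[1, 2, 5, 8], [4], [6], [9]].
After inserting 3: P = [[1, 2, 3, 8], [4, 5], [6], [9]].
After inserting 7: P = [[1, 2, 3, 7], [4, 5, 8], [6], [9]].

The final insertion tableau P = [[1, 2, 3, 7], [4, 5, 8], [6], [9]] has shape [4, 3, 1, 1].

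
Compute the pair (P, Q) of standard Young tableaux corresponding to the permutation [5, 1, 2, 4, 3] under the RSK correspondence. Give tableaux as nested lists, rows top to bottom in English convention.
Insert each entry of the permutation into P by Schensted row insertion, recording in Q the position of each new cell.

After inserting 5: P = [[5]].
After inserting 1: P = [[1], [5]].
After inserting 2: P = [[1, 2], [5]].
After inserting 4: P = [[1, 2, 4], [5]].
After inserting 3: P = [[1, 2, 3], [4], [5]].

So P = [[1, 2, 3], [4], [5]], Q = [[1, 3, 4], [2], [5]].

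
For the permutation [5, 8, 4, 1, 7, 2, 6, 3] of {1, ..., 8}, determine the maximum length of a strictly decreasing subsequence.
4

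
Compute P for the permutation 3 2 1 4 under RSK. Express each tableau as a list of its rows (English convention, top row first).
Insert 3: appended to row 1. P = [[3]].
Insert 2: 2 bumps 3 from row 1; 3 starts row 2. P = [[2], [3]].
Insert 1: 1 bumps 2 from row 1; 2 bumps 3 from row 2; 3 starts row 3. P = [[1], [2], [3]].
Insert 4: appended to row 1. P = [[1, 4], [2], [3]].

So P = [[1, 4], [2], [3]].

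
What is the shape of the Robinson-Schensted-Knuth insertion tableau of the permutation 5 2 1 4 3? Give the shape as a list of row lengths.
Row-insert each entry into an empty tableau.

After inserting 5: P = [[5]].
After inserting 2: P = [[2], [5]].
After inserting 1: P = [[1], [2], [5]].
After inserting 4: P = [[1, 4], [2], [5]].
After inserting 3: P = [[1, 3], [2, 4], [5]].

The final insertion tableau P = [[1, 3], [2, 4], [5]] has shape [2, 2, 1].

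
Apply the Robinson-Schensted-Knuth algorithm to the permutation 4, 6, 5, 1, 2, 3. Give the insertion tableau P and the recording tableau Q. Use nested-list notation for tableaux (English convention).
P = [[1, 2, 3], [4, 5], [6]], Q = [[1, 2, 6], [3, 5], [4]]

Insert each entry of the permutation into P by Schensted row insertion, recording in Q the position of each new cell.

After inserting 4: P = [[4]].
After inserting 6: P = [[4, 6]].
After inserting 5: P = [[4, 5], [6]].
After inserting 1: P = [[1, 5], [4], [6]].
After inserting 2: P = [[1, 2], [4, 5], [6]].
After inserting 3: P = [[1, 2, 3], [4, 5], [6]].

So P = [[1, 2, 3], [4, 5], [6]], Q = [[1, 2, 6], [3, 5], [4]].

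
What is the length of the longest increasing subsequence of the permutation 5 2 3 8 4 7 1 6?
4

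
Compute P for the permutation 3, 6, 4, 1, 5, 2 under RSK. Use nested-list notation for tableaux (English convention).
P = [[1, 2, 5], [3, 4], [6]]

Insert 3: appended to row 1. P = [[3]].
Insert 6: appended to row 1. P = [[3, 6]].
Insert 4: 4 bumps 6 from row 1; 6 starts row 2. P = [[3, 4], [6]].
Insert 1: 1 bumps 3 from row 1; 3 bumps 6 from row 2; 6 starts row 3. P = [[1, 4], [3], [6]].
Insert 5: appended to row 1. P = [[1, 4, 5], [3], [6]].
Insert 2: 2 bumps 4 from row 1; 4 appends to row 2. P = [[1, 2, 5], [3, 4], [6]].

So P = [[1, 2, 5], [3, 4], [6]].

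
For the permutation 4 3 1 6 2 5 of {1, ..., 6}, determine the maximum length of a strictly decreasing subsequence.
3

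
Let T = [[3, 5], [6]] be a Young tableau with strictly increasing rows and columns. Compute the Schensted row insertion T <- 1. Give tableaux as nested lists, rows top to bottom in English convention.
In row 1, 1 replaces 3 (the leftmost entry greater than 1); 3 is bumped to row 2. In row 2, 3 replaces 6 (the leftmost entry greater than 3); 6 is bumped to row 3. 6 starts a new row 3. The new tableau is [[1, 5], [3], [6]].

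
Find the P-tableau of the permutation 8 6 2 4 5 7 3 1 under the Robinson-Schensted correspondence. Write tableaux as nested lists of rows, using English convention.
P = [[1, 3, 5, 7], [2], [4], [6], [8]]

Insert 8: appended to row 1. P = [[8]].
Insert 6: 6 bumps 8 from row 1; 8 starts row 2. P = [[6], [8]].
Insert 2: 2 bumps 6 from row 1; 6 bumps 8 from row 2; 8 starts row 3. P = [[2], [6], [8]].
Insert 4: appended to row 1. P = [[2, 4], [6], [8]].
Insert 5: appended to row 1. P = [[2, 4, 5], [6], [8]].
Insert 7: appended to row 1. P = [[2, 4, 5, 7], [6], [8]].
Insert 3: 3 bumps 4 from row 1; 4 bumps 6 from row 2; 6 bumps 8 from row 3; 8 starts row 4. P = [[2, 3, 5, 7], [4], [6], [8]].
Insert 1: 1 bumps 2 from row 1; 2 bumps 4 from row 2; 4 bumps 6 from row 3; 6 bumps 8 from row 4; 8 starts row 5. P = [[1, 3, 5, 7], [2], [4], [6], [8]].

So P = [[1, 3, 5, 7], [2], [4], [6], [8]].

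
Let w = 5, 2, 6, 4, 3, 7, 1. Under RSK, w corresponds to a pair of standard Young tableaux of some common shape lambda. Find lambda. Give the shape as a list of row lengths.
RSK row insertion gives P = [[1, 3, 7], [2, 6], [4], [5]], which has shape [3, 2, 1, 1].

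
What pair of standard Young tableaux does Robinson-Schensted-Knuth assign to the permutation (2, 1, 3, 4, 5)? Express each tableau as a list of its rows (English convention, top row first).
P = [[1, 3, 4, 5], [2]], Q = [[1, 3, 4, 5], [2]]

Insert each entry of the permutation into P by Schensted row insertion, recording in Q the position of each new cell.

Insert 2: appended to row 1. P = [[2]].
Insert 1: 1 bumps 2 from row 1; 2 starts row 2. P = [[1], [2]].
Insert 3: appended to row 1. P = [[1, 3], [2]].
Insert 4: appended to row 1. P = [[1, 3, 4], [2]].
Insert 5: appended to row 1. P = [[1, 3, 4, 5], [2]].

So P = [[1, 3, 4, 5], [2]], Q = [[1, 3, 4, 5], [2]].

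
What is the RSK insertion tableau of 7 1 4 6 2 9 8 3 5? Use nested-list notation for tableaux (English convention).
P = [[1, 2, 3, 5], [4, 6, 8], [7, 9]]

After inserting 7: P = [[7]].
After inserting 1: P = [[1], [7]].
After inserting 4: P = [[1, 4], [7]].
After inserting 6: P = [[1, 4, 6], [7]].
After inserting 2: P = [[1, 2, 6], [4], [7]].
After inserting 9: P = [[1, 2, 6, 9], [4], [7]].
After inserting 8: P = [[1, 2, 6, 8], [4, 9], [7]].
After inserting 3: P = [[1, 2, 3, 8], [4, 6], [7, 9]].
After inserting 5: P = [[1, 2, 3, 5], [4, 6, 8], [7, 9]].

So P = [[1, 2, 3, 5], [4, 6, 8], [7, 9]].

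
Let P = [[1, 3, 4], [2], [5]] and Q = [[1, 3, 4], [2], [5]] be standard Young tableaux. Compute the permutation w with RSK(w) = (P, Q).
5 2 3 4 1

Reverse the RSK construction: for i from n down to 1, find the cell of Q containing i, remove the entry at that cell from P, and reverse-bump it up through P; the value ejected from row 1 is w(i).

Step i=5: Q has 5 at row 3, column 1; remove 5 from row 3 of P and reverse-bump: 5 enters row 2 and ejects 2; 2 enters row 1 and ejects 1. So w(5) = 1. P is now [[2, 3, 4], [5]].
Step i=4: Q has 4 at row 1, column 3; remove that cell from P, ejecting 4. So w(4) = 4. P is now [[2, 3], [5]].
Step i=3: Q has 3 at row 1, column 2; remove that cell from P, ejecting 3. So w(3) = 3. P is now [[2], [5]].
Step i=2: Q has 2 at row 2, column 1; remove 5 from row 2 of P and reverse-bump: 5 enters row 1 and ejects 2. So w(2) = 2. P is now [[5]].
Step i=1: Q has 1 at row 1, column 1; remove that cell from P, ejecting 5. So w(1) = 5. P is now [].

So w = 5 2 3 4 1.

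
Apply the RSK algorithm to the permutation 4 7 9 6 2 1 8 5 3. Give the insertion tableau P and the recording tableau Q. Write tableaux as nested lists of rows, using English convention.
Insert each entry of the permutation into P by Schensted row insertion, recording in Q the position of each new cell.

After inserting 4: P = [[4]].
After inserting 7: P = [[4, 7]].
After inserting 9: P = [[4, 7, 9]].
After inserting 6: P = [[4, 6, 9], [7]].
After inserting 2: P = [[2, 6, 9], [4], [7]].
After inserting 1: P = [[1, 6, 9], [2], [4], [7]].
After inserting 8: P = [[1, 6, 8], [2, 9], [4], [7]].
After inserting 5: P = [[1, 5, 8], [2, 6], [4, 9], [7]].
After inserting 3: P = [[1, 3, 8], [2, 5], [4, 6], [7, 9]].

So P = [[1, 3, 8], [2, 5], [4, 6], [7, 9]], Q = [[1, 2, 3], [4, 7], [5, 8], [6, 9]].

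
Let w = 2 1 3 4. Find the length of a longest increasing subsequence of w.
3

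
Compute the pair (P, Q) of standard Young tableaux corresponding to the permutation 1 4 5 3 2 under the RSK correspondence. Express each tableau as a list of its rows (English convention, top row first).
Insert each entry of the permutation into P by Schensted row insertion, recording in Q the position of each new cell.

Insert 1: appended to row 1. P = [[1]].
Insert 4: appended to row 1. P = [[1, 4]].
Insert 5: appended to row 1. P = [[1, 4, 5]].
Insert 3: 3 bumps 4 from row 1; 4 starts row 2. P = [[1, 3, 5], [4]].
Insert 2: 2 bumps 3 from row 1; 3 bumps 4 from row 2; 4 starts row 3. P = [[1, 2, 5], [3], [4]].

So P = [[1, 2, 5], [3], [4]], Q = [[1, 2, 3], [4], [5]].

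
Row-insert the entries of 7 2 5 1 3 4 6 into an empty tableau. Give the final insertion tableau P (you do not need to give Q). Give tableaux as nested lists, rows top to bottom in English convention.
Insert 7: appended to row 1. P = [[7]].
Insert 2: 2 bumps 7 from row 1; 7 starts row 2. P = [[2], [7]].
Insert 5: appended to row 1. P = [[2, 5], [7]].
Insert 1: 1 bumps 2 from row 1; 2 bumps 7 from row 2; 7 starts row 3. P = [[1, 5], [2], [7]].
Insert 3: 3 bumps 5 from row 1; 5 appends to row 2. P = [[1, 3], [2, 5], [7]].
Insert 4: appended to row 1. P = [[1, 3, 4], [2, 5], [7]].
Insert 6: appended to row 1. P = [[1, 3, 4, 6], [2, 5], [7]].

So P = [[1, 3, 4, 6], [2, 5], [7]].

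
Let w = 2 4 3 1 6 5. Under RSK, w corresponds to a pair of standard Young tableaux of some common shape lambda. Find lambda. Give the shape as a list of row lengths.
[3, 2, 1]

Row-insert each entry into an empty tableau.

After inserting 2: P = [[2]].
After inserting 4: P = [[2, 4]].
After inserting 3: P = [[2, 3], [4]].
After inserting 1: P = [[1, 3], [2], [4]].
After inserting 6: P = [[1, 3, 6], [2], [4]].
After inserting 5: P = [[1, 3, 5], [2, 6], [4]].

The final insertion tableau P = [[1, 3, 5], [2, 6], [4]] has shape [3, 2, 1].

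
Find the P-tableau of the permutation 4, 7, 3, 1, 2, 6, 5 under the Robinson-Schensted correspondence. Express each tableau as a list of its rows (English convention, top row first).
P = [[1, 2, 5], [3, 6], [4, 7]]

Insert 4: appended to row 1. P = [[4]].
Insert 7: appended to row 1. P = [[4, 7]].
Insert 3: 3 bumps 4 from row 1; 4 starts row 2. P = [[3, 7], [4]].
Insert 1: 1 bumps 3 from row 1; 3 bumps 4 from row 2; 4 starts row 3. P = [[1, 7], [3], [4]].
Insert 2: 2 bumps 7 from row 1; 7 appends to row 2. P = [[1, 2], [3, 7], [4]].
Insert 6: appended to row 1. P = [[1, 2, 6], [3, 7], [4]].
Insert 5: 5 bumps 6 from row 1; 6 bumps 7 from row 2; 7 appends to row 3. P = [[1, 2, 5], [3, 6], [4, 7]].

So P = [[1, 2, 5], [3, 6], [4, 7]].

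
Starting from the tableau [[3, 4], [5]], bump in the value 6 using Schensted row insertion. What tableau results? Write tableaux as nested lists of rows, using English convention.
[[3, 4, 6], [5]]

6 is larger than every entry of row 1, so it is appended to row 1. The new tableau is [[3, 4, 6], [5]].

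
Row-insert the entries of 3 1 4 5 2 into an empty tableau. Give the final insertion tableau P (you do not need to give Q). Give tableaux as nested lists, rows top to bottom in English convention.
P = [[1, 2, 5], [3, 4]]

Insert 3: appended to row 1. P = [[3]].
Insert 1: 1 bumps 3 from row 1; 3 starts row 2. P = [[1], [3]].
Insert 4: appended to row 1. P = [[1, 4], [3]].
Insert 5: appended to row 1. P = [[1, 4, 5], [3]].
Insert 2: 2 bumps 4 from row 1; 4 appends to row 2. P = [[1, 2, 5], [3, 4]].

So P = [[1, 2, 5], [3, 4]].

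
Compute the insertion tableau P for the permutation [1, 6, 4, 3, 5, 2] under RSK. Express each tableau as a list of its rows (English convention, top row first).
Insert 1: appended to row 1. P = [[1]].
Insert 6: appended to row 1. P = [[1, 6]].
Insert 4: 4 bumps 6 from row 1; 6 starts row 2. P = [[1, 4], [6]].
Insert 3: 3 bumps 4 from row 1; 4 bumps 6 from row 2; 6 starts row 3. P = [[1, 3], [4], [6]].
Insert 5: appended to row 1. P = [[1, 3, 5], [4], [6]].
Insert 2: 2 bumps 3 from row 1; 3 bumps 4 from row 2; 4 bumps 6 from row 3; 6 starts row 4. P = [[1, 2, 5], [3], [4], [6]].

So P = [[1, 2, 5], [3], [4], [6]].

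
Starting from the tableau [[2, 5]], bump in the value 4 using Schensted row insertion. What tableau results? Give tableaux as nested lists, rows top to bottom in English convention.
In row 1, 4 replaces 5 (the leftmost entry greater than 4); 5 is bumped to row 2. 5 starts a new row 2. The new tableau is [[2, 4], [5]].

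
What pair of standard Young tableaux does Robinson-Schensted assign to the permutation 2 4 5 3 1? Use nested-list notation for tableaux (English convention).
Insert each entry of the permutation into P by Schensted row insertion, recording in Q the position of each new cell.

Insert 2: appended to row 1. P = [[2]].
Insert 4: appended to row 1. P = [[2, 4]].
Insert 5: appended to row 1. P = [[2, 4, 5]].
Insert 3: 3 bumps 4 from row 1; 4 starts row 2. P = [[2, 3, 5], [4]].
Insert 1: 1 bumps 2 from row 1; 2 bumps 4 from row 2; 4 starts row 3. P = [[1, 3, 5], [2], [4]].

So P = [[1, 3, 5], [2], [4]], Q = [[1, 2, 3], [4], [5]].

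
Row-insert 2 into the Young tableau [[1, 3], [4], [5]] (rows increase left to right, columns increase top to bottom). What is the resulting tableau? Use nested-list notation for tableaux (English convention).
[[1, 2], [3], [4], [5]]

In row 1, 2 replaces 3 (the leftmost entry greater than 2); 3 is bumped to row 2. In row 2, 3 replaces 4 (the leftmost entry greater than 3); 4 is bumped to row 3. In row 3, 4 replaces 5 (the leftmost entry greater than 4); 5 is bumped to row 4. 5 starts a new row 4. The new tableau is [[1, 2], [3], [4], [5]].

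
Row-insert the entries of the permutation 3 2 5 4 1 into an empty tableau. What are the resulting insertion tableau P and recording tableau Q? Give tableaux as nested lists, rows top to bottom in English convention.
P = [[1, 4], [2, 5], [3]], Q = [[1, 3], [2, 4], [5]]

Insert each entry of the permutation into P by Schensted row insertion, recording in Q the position of each new cell.

Insert 3: appended to row 1. P = [[3]].
Insert 2: 2 bumps 3 from row 1; 3 starts row 2. P = [[2], [3]].
Insert 5: appended to row 1. P = [[2, 5], [3]].
Insert 4: 4 bumps 5 from row 1; 5 appends to row 2. P = [[2, 4], [3, 5]].
Insert 1: 1 bumps 2 from row 1; 2 bumps 3 from row 2; 3 starts row 3. P = [[1, 4], [2, 5], [3]].

So P = [[1, 4], [2, 5], [3]], Q = [[1, 3], [2, 4], [5]].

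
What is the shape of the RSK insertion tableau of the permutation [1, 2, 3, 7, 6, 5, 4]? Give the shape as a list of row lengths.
[4, 1, 1, 1]

Row-insert each entry into an empty tableau.

After inserting 1: P = [[1]].
After inserting 2: P = [[1, 2]].
After inserting 3: P = [[1, 2, 3]].
After inserting 7: P = [[1, 2, 3, 7]].
After inserting 6: P = [[1, 2, 3, 6], [7]].
After inserting 5: P = [[1, 2, 3, 5], [6], [7]].
After inserting 4: P = [[1, 2, 3, 4], [5], [6], [7]].

The final insertion tableau P = [[1, 2, 3, 4], [5], [6], [7]] has shape [4, 1, 1, 1].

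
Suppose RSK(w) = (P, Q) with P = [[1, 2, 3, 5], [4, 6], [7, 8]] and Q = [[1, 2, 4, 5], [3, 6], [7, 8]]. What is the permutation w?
Reverse the RSK construction: for i from n down to 1, find the cell of Q containing i, remove the entry at that cell from P, and reverse-bump it up through P; the value ejected from row 1 is w(i).

Step i=8: Q has 8 at row 3, column 2; remove 8 from row 3 of P and reverse-bump: 8 enters row 2 and ejects 6; 6 enters row 1 and ejects 5. So w(8) = 5. P is now [[1, 2, 3, 6], [4, 8], [7]].
Step i=7: Q has 7 at row 3, column 1; remove 7 from row 3 of P and reverse-bump: 7 enters row 2 and ejects 4; 4 enters row 1 and ejects 3. So w(7) = 3. P is now [[1, 2, 4, 6], [7, 8]].
Step i=6: Q has 6 at row 2, column 2; remove 8 from row 2 of P and reverse-bump: 8 enters row 1 and ejects 6. So w(6) = 6. P is now [[1, 2, 4, 8], [7]].
Step i=5: Q has 5 at row 1, column 4; remove that cell from P, ejecting 8. So w(5) = 8. P is now [[1, 2, 4], [7]].
Step i=4: Q has 4 at row 1, column 3; remove that cell from P, ejecting 4. So w(4) = 4. P is now [[1, 2], [7]].
Step i=3: Q has 3 at row 2, column 1; remove 7 from row 2 of P and reverse-bump: 7 enters row 1 and ejects 2. So w(3) = 2. P is now [[1, 7]].
Step i=2: Q has 2 at row 1, column 2; remove that cell from P, ejecting 7. So w(2) = 7. P is now [[1]].
Step i=1: Q has 1 at row 1, column 1; remove that cell from P, ejecting 1. So w(1) = 1. P is now [].

So w = 1 7 2 4 8 6 3 5.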